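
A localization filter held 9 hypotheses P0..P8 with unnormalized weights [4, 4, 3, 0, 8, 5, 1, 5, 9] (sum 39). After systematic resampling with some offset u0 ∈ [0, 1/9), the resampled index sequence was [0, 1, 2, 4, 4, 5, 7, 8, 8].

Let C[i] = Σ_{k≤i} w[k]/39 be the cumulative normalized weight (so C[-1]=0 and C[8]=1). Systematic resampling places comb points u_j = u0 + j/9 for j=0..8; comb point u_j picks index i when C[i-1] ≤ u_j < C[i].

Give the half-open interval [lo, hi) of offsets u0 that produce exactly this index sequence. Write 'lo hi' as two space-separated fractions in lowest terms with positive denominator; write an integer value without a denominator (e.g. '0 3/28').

C = [4/39, 8/39, 11/39, 11/39, 19/39, 8/13, 25/39, 10/13, 1]
j=0 picked index 0: u0 ∈ [0, 4/39)
j=1 picked index 1: u0 ∈ [-1/117, 11/117)
j=2 picked index 2: u0 ∈ [-2/117, 7/117)
j=3 picked index 4: u0 ∈ [-2/39, 2/13)
j=4 picked index 4: u0 ∈ [-19/117, 5/117)
j=5 picked index 5: u0 ∈ [-8/117, 7/117)
j=6 picked index 7: u0 ∈ [-1/39, 4/39)
j=7 picked index 8: u0 ∈ [-1/117, 2/9)
j=8 picked index 8: u0 ∈ [-14/117, 1/9)
intersection: [0, 5/117)

0 5/117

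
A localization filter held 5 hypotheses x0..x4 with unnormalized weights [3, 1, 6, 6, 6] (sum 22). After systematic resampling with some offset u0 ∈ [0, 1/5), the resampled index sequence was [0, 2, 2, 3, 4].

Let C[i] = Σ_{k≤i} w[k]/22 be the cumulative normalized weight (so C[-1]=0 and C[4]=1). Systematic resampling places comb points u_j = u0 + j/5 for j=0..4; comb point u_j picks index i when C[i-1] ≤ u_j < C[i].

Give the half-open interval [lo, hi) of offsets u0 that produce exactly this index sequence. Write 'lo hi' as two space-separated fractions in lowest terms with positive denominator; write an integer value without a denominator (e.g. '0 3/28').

C = [3/22, 2/11, 5/11, 8/11, 1]
j=0 picked index 0: u0 ∈ [0, 3/22)
j=1 picked index 2: u0 ∈ [-1/55, 14/55)
j=2 picked index 2: u0 ∈ [-12/55, 3/55)
j=3 picked index 3: u0 ∈ [-8/55, 7/55)
j=4 picked index 4: u0 ∈ [-4/55, 1/5)
intersection: [0, 3/55)

0 3/55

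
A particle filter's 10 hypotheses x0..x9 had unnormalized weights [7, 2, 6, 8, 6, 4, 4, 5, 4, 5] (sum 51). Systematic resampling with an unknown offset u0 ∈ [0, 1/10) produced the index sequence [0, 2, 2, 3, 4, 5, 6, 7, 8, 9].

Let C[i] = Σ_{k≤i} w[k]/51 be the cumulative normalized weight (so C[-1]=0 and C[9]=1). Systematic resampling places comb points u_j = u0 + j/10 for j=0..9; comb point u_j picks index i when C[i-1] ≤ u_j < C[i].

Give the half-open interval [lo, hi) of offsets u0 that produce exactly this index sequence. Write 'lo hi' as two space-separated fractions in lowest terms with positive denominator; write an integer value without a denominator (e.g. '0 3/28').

C = [7/51, 3/17, 5/17, 23/51, 29/51, 11/17, 37/51, 14/17, 46/51, 1]
j=0 picked index 0: u0 ∈ [0, 7/51)
j=1 picked index 2: u0 ∈ [13/170, 33/170)
j=2 picked index 2: u0 ∈ [-2/85, 8/85)
j=3 picked index 3: u0 ∈ [-1/170, 77/510)
j=4 picked index 4: u0 ∈ [13/255, 43/255)
j=5 picked index 5: u0 ∈ [7/102, 5/34)
j=6 picked index 6: u0 ∈ [4/85, 32/255)
j=7 picked index 7: u0 ∈ [13/510, 21/170)
j=8 picked index 8: u0 ∈ [2/85, 26/255)
j=9 picked index 9: u0 ∈ [1/510, 1/10)
intersection: [13/170, 8/85)

13/170 8/85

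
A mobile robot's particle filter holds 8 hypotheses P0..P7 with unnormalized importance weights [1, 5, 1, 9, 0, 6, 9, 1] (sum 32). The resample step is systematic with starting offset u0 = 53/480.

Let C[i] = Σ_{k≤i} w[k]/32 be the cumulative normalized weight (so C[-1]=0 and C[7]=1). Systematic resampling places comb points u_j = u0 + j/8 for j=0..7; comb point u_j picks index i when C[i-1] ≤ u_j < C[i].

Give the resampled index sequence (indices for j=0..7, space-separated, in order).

1 3 3 3 5 6 6 7

C = [1/32, 3/16, 7/32, 1/2, 1/2, 11/16, 31/32, 1]
j=0: u_0=53/480 ∈ [1/32, 3/16) → index 1
j=1: u_1=113/480 ∈ [7/32, 1/2) → index 3
j=2: u_2=173/480 ∈ [7/32, 1/2) → index 3
j=3: u_3=233/480 ∈ [7/32, 1/2) → index 3
j=4: u_4=293/480 ∈ [1/2, 11/16) → index 5
j=5: u_5=353/480 ∈ [11/16, 31/32) → index 6
j=6: u_6=413/480 ∈ [11/16, 31/32) → index 6
j=7: u_7=473/480 ∈ [31/32, 1) → index 7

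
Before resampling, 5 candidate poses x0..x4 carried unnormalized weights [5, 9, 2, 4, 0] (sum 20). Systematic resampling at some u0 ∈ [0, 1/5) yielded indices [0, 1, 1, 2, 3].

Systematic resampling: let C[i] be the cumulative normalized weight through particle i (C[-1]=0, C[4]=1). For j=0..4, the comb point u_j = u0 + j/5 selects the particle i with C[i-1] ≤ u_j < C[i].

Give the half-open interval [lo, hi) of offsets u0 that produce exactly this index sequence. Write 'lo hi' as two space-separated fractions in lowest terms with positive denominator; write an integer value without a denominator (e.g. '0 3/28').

C = [1/4, 7/10, 4/5, 1, 1]
j=0 picked index 0: u0 ∈ [0, 1/4)
j=1 picked index 1: u0 ∈ [1/20, 1/2)
j=2 picked index 1: u0 ∈ [-3/20, 3/10)
j=3 picked index 2: u0 ∈ [1/10, 1/5)
j=4 picked index 3: u0 ∈ [0, 1/5)
intersection: [1/10, 1/5)

1/10 1/5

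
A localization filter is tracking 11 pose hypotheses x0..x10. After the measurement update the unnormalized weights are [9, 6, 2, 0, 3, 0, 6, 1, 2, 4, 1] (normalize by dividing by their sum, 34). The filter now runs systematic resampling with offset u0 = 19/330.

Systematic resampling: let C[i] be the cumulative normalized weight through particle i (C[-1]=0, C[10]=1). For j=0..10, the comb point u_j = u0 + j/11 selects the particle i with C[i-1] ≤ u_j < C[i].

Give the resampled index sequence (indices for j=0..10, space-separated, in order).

C = [9/34, 15/34, 1/2, 1/2, 10/17, 10/17, 13/17, 27/34, 29/34, 33/34, 1]
j=0: u_0=19/330 ∈ [0, 9/34) → index 0
j=1: u_1=49/330 ∈ [0, 9/34) → index 0
j=2: u_2=79/330 ∈ [0, 9/34) → index 0
j=3: u_3=109/330 ∈ [9/34, 15/34) → index 1
j=4: u_4=139/330 ∈ [9/34, 15/34) → index 1
j=5: u_5=169/330 ∈ [1/2, 10/17) → index 4
j=6: u_6=199/330 ∈ [10/17, 13/17) → index 6
j=7: u_7=229/330 ∈ [10/17, 13/17) → index 6
j=8: u_8=259/330 ∈ [13/17, 27/34) → index 7
j=9: u_9=289/330 ∈ [29/34, 33/34) → index 9
j=10: u_10=29/30 ∈ [29/34, 33/34) → index 9

0 0 0 1 1 4 6 6 7 9 9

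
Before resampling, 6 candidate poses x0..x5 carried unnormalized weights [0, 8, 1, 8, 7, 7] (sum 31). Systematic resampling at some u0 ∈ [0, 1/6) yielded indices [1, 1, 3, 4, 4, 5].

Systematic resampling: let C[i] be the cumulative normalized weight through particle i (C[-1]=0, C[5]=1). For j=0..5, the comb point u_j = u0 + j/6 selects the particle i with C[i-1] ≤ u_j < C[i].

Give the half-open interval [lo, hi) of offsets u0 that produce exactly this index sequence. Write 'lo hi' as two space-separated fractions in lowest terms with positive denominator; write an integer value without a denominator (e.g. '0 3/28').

3/62 17/186

C = [0, 8/31, 9/31, 17/31, 24/31, 1]
j=0 picked index 1: u0 ∈ [0, 8/31)
j=1 picked index 1: u0 ∈ [-1/6, 17/186)
j=2 picked index 3: u0 ∈ [-4/93, 20/93)
j=3 picked index 4: u0 ∈ [3/62, 17/62)
j=4 picked index 4: u0 ∈ [-11/93, 10/93)
j=5 picked index 5: u0 ∈ [-11/186, 1/6)
intersection: [3/62, 17/186)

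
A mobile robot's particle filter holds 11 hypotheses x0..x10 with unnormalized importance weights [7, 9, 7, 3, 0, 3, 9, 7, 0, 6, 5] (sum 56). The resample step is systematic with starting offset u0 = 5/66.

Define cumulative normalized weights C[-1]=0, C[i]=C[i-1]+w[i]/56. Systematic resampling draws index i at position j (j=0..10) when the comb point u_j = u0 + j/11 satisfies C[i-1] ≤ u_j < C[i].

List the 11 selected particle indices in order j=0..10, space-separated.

0 1 1 2 3 6 6 7 7 9 10

C = [1/8, 2/7, 23/56, 13/28, 13/28, 29/56, 19/28, 45/56, 45/56, 51/56, 1]
j=0: u_0=5/66 ∈ [0, 1/8) → index 0
j=1: u_1=1/6 ∈ [1/8, 2/7) → index 1
j=2: u_2=17/66 ∈ [1/8, 2/7) → index 1
j=3: u_3=23/66 ∈ [2/7, 23/56) → index 2
j=4: u_4=29/66 ∈ [23/56, 13/28) → index 3
j=5: u_5=35/66 ∈ [29/56, 19/28) → index 6
j=6: u_6=41/66 ∈ [29/56, 19/28) → index 6
j=7: u_7=47/66 ∈ [19/28, 45/56) → index 7
j=8: u_8=53/66 ∈ [19/28, 45/56) → index 7
j=9: u_9=59/66 ∈ [45/56, 51/56) → index 9
j=10: u_10=65/66 ∈ [51/56, 1) → index 10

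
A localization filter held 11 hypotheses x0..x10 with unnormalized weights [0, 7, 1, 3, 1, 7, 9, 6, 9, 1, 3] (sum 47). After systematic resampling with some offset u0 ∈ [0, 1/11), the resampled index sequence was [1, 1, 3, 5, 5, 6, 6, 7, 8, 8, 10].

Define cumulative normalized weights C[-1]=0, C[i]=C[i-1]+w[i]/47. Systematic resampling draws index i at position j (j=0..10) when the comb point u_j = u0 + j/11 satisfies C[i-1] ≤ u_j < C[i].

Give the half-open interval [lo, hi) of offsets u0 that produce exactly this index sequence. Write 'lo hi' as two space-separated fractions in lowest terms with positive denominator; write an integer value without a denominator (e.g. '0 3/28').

14/517 21/517

C = [0, 7/47, 8/47, 11/47, 12/47, 19/47, 28/47, 34/47, 43/47, 44/47, 1]
j=0 picked index 1: u0 ∈ [0, 7/47)
j=1 picked index 1: u0 ∈ [-1/11, 30/517)
j=2 picked index 3: u0 ∈ [-6/517, 27/517)
j=3 picked index 5: u0 ∈ [-9/517, 68/517)
j=4 picked index 5: u0 ∈ [-56/517, 21/517)
j=5 picked index 6: u0 ∈ [-26/517, 73/517)
j=6 picked index 6: u0 ∈ [-73/517, 26/517)
j=7 picked index 7: u0 ∈ [-21/517, 45/517)
j=8 picked index 8: u0 ∈ [-2/517, 97/517)
j=9 picked index 8: u0 ∈ [-49/517, 50/517)
j=10 picked index 10: u0 ∈ [14/517, 1/11)
intersection: [14/517, 21/517)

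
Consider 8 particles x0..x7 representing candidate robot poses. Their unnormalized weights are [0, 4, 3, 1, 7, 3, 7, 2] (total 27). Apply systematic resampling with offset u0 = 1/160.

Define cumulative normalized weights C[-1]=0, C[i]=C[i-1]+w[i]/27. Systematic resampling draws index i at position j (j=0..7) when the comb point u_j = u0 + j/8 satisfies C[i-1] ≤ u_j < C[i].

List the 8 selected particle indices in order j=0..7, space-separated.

1 1 2 4 4 5 6 6

C = [0, 4/27, 7/27, 8/27, 5/9, 2/3, 25/27, 1]
j=0: u_0=1/160 ∈ [0, 4/27) → index 1
j=1: u_1=21/160 ∈ [0, 4/27) → index 1
j=2: u_2=41/160 ∈ [4/27, 7/27) → index 2
j=3: u_3=61/160 ∈ [8/27, 5/9) → index 4
j=4: u_4=81/160 ∈ [8/27, 5/9) → index 4
j=5: u_5=101/160 ∈ [5/9, 2/3) → index 5
j=6: u_6=121/160 ∈ [2/3, 25/27) → index 6
j=7: u_7=141/160 ∈ [2/3, 25/27) → index 6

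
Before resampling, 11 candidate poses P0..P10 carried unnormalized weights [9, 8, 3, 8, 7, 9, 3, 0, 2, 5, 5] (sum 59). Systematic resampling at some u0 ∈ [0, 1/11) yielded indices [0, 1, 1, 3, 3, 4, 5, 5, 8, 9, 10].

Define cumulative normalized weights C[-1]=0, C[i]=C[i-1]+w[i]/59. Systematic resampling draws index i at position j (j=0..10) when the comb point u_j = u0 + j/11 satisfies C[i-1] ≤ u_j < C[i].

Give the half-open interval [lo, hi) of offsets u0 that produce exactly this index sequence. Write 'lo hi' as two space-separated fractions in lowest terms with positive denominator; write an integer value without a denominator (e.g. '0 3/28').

C = [9/59, 17/59, 20/59, 28/59, 35/59, 44/59, 47/59, 47/59, 49/59, 54/59, 1]
j=0 picked index 0: u0 ∈ [0, 9/59)
j=1 picked index 1: u0 ∈ [40/649, 128/649)
j=2 picked index 1: u0 ∈ [-19/649, 69/649)
j=3 picked index 3: u0 ∈ [43/649, 131/649)
j=4 picked index 3: u0 ∈ [-16/649, 72/649)
j=5 picked index 4: u0 ∈ [13/649, 90/649)
j=6 picked index 5: u0 ∈ [31/649, 130/649)
j=7 picked index 5: u0 ∈ [-28/649, 71/649)
j=8 picked index 8: u0 ∈ [45/649, 67/649)
j=9 picked index 9: u0 ∈ [8/649, 63/649)
j=10 picked index 10: u0 ∈ [4/649, 1/11)
intersection: [45/649, 1/11)

45/649 1/11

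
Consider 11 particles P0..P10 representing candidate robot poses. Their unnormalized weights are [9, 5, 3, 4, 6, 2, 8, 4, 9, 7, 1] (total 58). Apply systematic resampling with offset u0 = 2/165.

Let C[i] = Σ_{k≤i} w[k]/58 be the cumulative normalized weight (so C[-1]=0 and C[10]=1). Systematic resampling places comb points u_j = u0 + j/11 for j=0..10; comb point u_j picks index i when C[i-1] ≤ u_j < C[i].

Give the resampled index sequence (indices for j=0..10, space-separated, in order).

0 0 1 2 4 5 6 7 8 8 9

C = [9/58, 7/29, 17/58, 21/58, 27/58, 1/2, 37/58, 41/58, 25/29, 57/58, 1]
j=0: u_0=2/165 ∈ [0, 9/58) → index 0
j=1: u_1=17/165 ∈ [0, 9/58) → index 0
j=2: u_2=32/165 ∈ [9/58, 7/29) → index 1
j=3: u_3=47/165 ∈ [7/29, 17/58) → index 2
j=4: u_4=62/165 ∈ [21/58, 27/58) → index 4
j=5: u_5=7/15 ∈ [27/58, 1/2) → index 5
j=6: u_6=92/165 ∈ [1/2, 37/58) → index 6
j=7: u_7=107/165 ∈ [37/58, 41/58) → index 7
j=8: u_8=122/165 ∈ [41/58, 25/29) → index 8
j=9: u_9=137/165 ∈ [41/58, 25/29) → index 8
j=10: u_10=152/165 ∈ [25/29, 57/58) → index 9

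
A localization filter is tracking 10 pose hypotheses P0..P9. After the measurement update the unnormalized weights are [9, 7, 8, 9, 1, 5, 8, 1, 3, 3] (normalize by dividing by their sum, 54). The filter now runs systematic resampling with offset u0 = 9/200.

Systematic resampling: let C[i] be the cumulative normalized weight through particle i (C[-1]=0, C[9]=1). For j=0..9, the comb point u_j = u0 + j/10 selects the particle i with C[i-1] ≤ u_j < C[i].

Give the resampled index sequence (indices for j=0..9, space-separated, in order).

C = [1/6, 8/27, 4/9, 11/18, 17/27, 13/18, 47/54, 8/9, 17/18, 1]
j=0: u_0=9/200 ∈ [0, 1/6) → index 0
j=1: u_1=29/200 ∈ [0, 1/6) → index 0
j=2: u_2=49/200 ∈ [1/6, 8/27) → index 1
j=3: u_3=69/200 ∈ [8/27, 4/9) → index 2
j=4: u_4=89/200 ∈ [4/9, 11/18) → index 3
j=5: u_5=109/200 ∈ [4/9, 11/18) → index 3
j=6: u_6=129/200 ∈ [17/27, 13/18) → index 5
j=7: u_7=149/200 ∈ [13/18, 47/54) → index 6
j=8: u_8=169/200 ∈ [13/18, 47/54) → index 6
j=9: u_9=189/200 ∈ [17/18, 1) → index 9

0 0 1 2 3 3 5 6 6 9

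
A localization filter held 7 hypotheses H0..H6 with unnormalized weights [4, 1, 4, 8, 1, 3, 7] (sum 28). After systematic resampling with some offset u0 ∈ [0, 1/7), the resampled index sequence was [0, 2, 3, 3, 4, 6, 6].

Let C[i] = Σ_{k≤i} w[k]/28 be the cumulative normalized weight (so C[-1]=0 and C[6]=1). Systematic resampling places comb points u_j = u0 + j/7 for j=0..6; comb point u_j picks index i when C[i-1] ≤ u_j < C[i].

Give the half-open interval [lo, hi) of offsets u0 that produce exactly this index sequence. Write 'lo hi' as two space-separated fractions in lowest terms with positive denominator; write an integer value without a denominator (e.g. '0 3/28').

1/28 1/14

C = [1/7, 5/28, 9/28, 17/28, 9/14, 3/4, 1]
j=0 picked index 0: u0 ∈ [0, 1/7)
j=1 picked index 2: u0 ∈ [1/28, 5/28)
j=2 picked index 3: u0 ∈ [1/28, 9/28)
j=3 picked index 3: u0 ∈ [-3/28, 5/28)
j=4 picked index 4: u0 ∈ [1/28, 1/14)
j=5 picked index 6: u0 ∈ [1/28, 2/7)
j=6 picked index 6: u0 ∈ [-3/28, 1/7)
intersection: [1/28, 1/14)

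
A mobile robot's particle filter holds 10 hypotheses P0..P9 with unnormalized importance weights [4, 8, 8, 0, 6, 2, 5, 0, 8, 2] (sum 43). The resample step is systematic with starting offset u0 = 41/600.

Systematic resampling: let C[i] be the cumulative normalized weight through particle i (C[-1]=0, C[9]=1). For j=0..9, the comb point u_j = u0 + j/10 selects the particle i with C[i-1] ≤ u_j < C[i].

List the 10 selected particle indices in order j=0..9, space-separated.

C = [4/43, 12/43, 20/43, 20/43, 26/43, 28/43, 33/43, 33/43, 41/43, 1]
j=0: u_0=41/600 ∈ [0, 4/43) → index 0
j=1: u_1=101/600 ∈ [4/43, 12/43) → index 1
j=2: u_2=161/600 ∈ [4/43, 12/43) → index 1
j=3: u_3=221/600 ∈ [12/43, 20/43) → index 2
j=4: u_4=281/600 ∈ [20/43, 26/43) → index 4
j=5: u_5=341/600 ∈ [20/43, 26/43) → index 4
j=6: u_6=401/600 ∈ [28/43, 33/43) → index 6
j=7: u_7=461/600 ∈ [33/43, 41/43) → index 8
j=8: u_8=521/600 ∈ [33/43, 41/43) → index 8
j=9: u_9=581/600 ∈ [41/43, 1) → index 9

0 1 1 2 4 4 6 8 8 9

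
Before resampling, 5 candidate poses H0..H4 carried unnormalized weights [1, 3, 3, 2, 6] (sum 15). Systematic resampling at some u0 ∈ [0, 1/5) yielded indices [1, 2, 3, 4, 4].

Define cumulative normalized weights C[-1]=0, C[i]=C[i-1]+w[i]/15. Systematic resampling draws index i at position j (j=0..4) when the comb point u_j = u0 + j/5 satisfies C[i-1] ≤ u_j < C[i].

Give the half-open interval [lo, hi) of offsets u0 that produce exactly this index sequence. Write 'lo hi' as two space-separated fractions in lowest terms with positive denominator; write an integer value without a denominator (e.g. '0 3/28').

C = [1/15, 4/15, 7/15, 3/5, 1]
j=0 picked index 1: u0 ∈ [1/15, 4/15)
j=1 picked index 2: u0 ∈ [1/15, 4/15)
j=2 picked index 3: u0 ∈ [1/15, 1/5)
j=3 picked index 4: u0 ∈ [0, 2/5)
j=4 picked index 4: u0 ∈ [-1/5, 1/5)
intersection: [1/15, 1/5)

1/15 1/5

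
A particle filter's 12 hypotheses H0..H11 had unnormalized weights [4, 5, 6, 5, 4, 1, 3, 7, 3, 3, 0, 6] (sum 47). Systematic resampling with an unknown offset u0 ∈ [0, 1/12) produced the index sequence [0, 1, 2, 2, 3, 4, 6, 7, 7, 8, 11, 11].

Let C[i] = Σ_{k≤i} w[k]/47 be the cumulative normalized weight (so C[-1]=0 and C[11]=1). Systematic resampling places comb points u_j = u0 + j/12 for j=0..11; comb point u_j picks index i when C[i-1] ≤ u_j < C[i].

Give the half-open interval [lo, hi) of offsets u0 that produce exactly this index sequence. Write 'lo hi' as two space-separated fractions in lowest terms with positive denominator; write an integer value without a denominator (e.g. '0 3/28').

11/282 11/188

C = [4/47, 9/47, 15/47, 20/47, 24/47, 25/47, 28/47, 35/47, 38/47, 41/47, 41/47, 1]
j=0 picked index 0: u0 ∈ [0, 4/47)
j=1 picked index 1: u0 ∈ [1/564, 61/564)
j=2 picked index 2: u0 ∈ [7/282, 43/282)
j=3 picked index 2: u0 ∈ [-11/188, 13/188)
j=4 picked index 3: u0 ∈ [-2/141, 13/141)
j=5 picked index 4: u0 ∈ [5/564, 53/564)
j=6 picked index 6: u0 ∈ [3/94, 9/94)
j=7 picked index 7: u0 ∈ [7/564, 91/564)
j=8 picked index 7: u0 ∈ [-10/141, 11/141)
j=9 picked index 8: u0 ∈ [-1/188, 11/188)
j=10 picked index 11: u0 ∈ [11/282, 1/6)
j=11 picked index 11: u0 ∈ [-25/564, 1/12)
intersection: [11/282, 11/188)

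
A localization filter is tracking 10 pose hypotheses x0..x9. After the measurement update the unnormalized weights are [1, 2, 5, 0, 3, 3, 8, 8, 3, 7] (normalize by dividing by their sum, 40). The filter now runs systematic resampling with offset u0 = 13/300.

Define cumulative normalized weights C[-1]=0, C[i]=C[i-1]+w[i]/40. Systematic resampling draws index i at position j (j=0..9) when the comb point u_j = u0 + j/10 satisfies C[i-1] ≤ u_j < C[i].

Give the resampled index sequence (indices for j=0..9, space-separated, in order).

1 2 4 5 6 6 7 7 9 9

C = [1/40, 3/40, 1/5, 1/5, 11/40, 7/20, 11/20, 3/4, 33/40, 1]
j=0: u_0=13/300 ∈ [1/40, 3/40) → index 1
j=1: u_1=43/300 ∈ [3/40, 1/5) → index 2
j=2: u_2=73/300 ∈ [1/5, 11/40) → index 4
j=3: u_3=103/300 ∈ [11/40, 7/20) → index 5
j=4: u_4=133/300 ∈ [7/20, 11/20) → index 6
j=5: u_5=163/300 ∈ [7/20, 11/20) → index 6
j=6: u_6=193/300 ∈ [11/20, 3/4) → index 7
j=7: u_7=223/300 ∈ [11/20, 3/4) → index 7
j=8: u_8=253/300 ∈ [33/40, 1) → index 9
j=9: u_9=283/300 ∈ [33/40, 1) → index 9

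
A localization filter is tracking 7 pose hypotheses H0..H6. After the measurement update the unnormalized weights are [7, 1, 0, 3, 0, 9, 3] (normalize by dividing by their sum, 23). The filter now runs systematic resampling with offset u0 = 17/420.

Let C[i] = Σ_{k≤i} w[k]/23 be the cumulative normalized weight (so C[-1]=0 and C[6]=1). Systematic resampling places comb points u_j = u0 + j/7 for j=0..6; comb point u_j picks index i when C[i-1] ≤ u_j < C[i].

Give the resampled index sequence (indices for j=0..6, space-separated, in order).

0 0 1 3 5 5 6

C = [7/23, 8/23, 8/23, 11/23, 11/23, 20/23, 1]
j=0: u_0=17/420 ∈ [0, 7/23) → index 0
j=1: u_1=11/60 ∈ [0, 7/23) → index 0
j=2: u_2=137/420 ∈ [7/23, 8/23) → index 1
j=3: u_3=197/420 ∈ [8/23, 11/23) → index 3
j=4: u_4=257/420 ∈ [11/23, 20/23) → index 5
j=5: u_5=317/420 ∈ [11/23, 20/23) → index 5
j=6: u_6=377/420 ∈ [20/23, 1) → index 6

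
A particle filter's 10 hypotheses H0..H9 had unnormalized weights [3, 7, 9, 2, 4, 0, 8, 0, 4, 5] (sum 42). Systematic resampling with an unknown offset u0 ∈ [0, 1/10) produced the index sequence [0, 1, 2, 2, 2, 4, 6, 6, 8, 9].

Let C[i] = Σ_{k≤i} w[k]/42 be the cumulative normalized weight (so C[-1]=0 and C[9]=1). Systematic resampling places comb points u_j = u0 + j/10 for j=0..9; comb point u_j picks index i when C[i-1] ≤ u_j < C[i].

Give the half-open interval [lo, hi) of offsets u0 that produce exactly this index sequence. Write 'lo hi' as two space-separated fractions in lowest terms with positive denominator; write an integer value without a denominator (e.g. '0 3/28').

4/105 11/210

C = [1/14, 5/21, 19/42, 1/2, 25/42, 25/42, 11/14, 11/14, 37/42, 1]
j=0 picked index 0: u0 ∈ [0, 1/14)
j=1 picked index 1: u0 ∈ [-1/35, 29/210)
j=2 picked index 2: u0 ∈ [4/105, 53/210)
j=3 picked index 2: u0 ∈ [-13/210, 16/105)
j=4 picked index 2: u0 ∈ [-17/105, 11/210)
j=5 picked index 4: u0 ∈ [0, 2/21)
j=6 picked index 6: u0 ∈ [-1/210, 13/70)
j=7 picked index 6: u0 ∈ [-11/105, 3/35)
j=8 picked index 8: u0 ∈ [-1/70, 17/210)
j=9 picked index 9: u0 ∈ [-2/105, 1/10)
intersection: [4/105, 11/210)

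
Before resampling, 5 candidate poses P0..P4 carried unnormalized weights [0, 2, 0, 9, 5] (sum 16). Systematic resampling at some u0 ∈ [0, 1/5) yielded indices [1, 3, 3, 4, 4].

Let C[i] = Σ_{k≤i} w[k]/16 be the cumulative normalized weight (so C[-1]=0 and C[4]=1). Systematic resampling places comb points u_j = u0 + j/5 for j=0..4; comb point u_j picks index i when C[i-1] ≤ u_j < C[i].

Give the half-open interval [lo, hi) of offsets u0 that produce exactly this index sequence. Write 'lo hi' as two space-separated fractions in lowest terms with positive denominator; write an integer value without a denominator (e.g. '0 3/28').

7/80 1/8

C = [0, 1/8, 1/8, 11/16, 1]
j=0 picked index 1: u0 ∈ [0, 1/8)
j=1 picked index 3: u0 ∈ [-3/40, 39/80)
j=2 picked index 3: u0 ∈ [-11/40, 23/80)
j=3 picked index 4: u0 ∈ [7/80, 2/5)
j=4 picked index 4: u0 ∈ [-9/80, 1/5)
intersection: [7/80, 1/8)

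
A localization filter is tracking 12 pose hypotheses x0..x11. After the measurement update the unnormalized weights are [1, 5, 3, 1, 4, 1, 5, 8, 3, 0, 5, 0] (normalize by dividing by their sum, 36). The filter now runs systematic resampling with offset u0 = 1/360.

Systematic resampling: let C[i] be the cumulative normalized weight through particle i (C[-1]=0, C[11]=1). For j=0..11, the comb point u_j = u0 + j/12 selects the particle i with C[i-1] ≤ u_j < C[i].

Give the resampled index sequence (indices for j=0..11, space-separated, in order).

C = [1/36, 1/6, 1/4, 5/18, 7/18, 5/12, 5/9, 7/9, 31/36, 31/36, 1, 1]
j=0: u_0=1/360 ∈ [0, 1/36) → index 0
j=1: u_1=31/360 ∈ [1/36, 1/6) → index 1
j=2: u_2=61/360 ∈ [1/6, 1/4) → index 2
j=3: u_3=91/360 ∈ [1/4, 5/18) → index 3
j=4: u_4=121/360 ∈ [5/18, 7/18) → index 4
j=5: u_5=151/360 ∈ [5/12, 5/9) → index 6
j=6: u_6=181/360 ∈ [5/12, 5/9) → index 6
j=7: u_7=211/360 ∈ [5/9, 7/9) → index 7
j=8: u_8=241/360 ∈ [5/9, 7/9) → index 7
j=9: u_9=271/360 ∈ [5/9, 7/9) → index 7
j=10: u_10=301/360 ∈ [7/9, 31/36) → index 8
j=11: u_11=331/360 ∈ [31/36, 1) → index 10

0 1 2 3 4 6 6 7 7 7 8 10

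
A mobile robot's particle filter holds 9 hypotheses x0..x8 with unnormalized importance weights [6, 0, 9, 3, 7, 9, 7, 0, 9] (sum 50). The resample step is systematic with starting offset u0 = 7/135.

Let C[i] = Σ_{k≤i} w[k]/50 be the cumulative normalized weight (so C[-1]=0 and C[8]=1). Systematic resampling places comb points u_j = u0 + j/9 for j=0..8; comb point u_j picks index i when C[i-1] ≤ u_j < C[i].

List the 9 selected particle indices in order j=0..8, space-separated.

C = [3/25, 3/25, 3/10, 9/25, 1/2, 17/25, 41/50, 41/50, 1]
j=0: u_0=7/135 ∈ [0, 3/25) → index 0
j=1: u_1=22/135 ∈ [3/25, 3/10) → index 2
j=2: u_2=37/135 ∈ [3/25, 3/10) → index 2
j=3: u_3=52/135 ∈ [9/25, 1/2) → index 4
j=4: u_4=67/135 ∈ [9/25, 1/2) → index 4
j=5: u_5=82/135 ∈ [1/2, 17/25) → index 5
j=6: u_6=97/135 ∈ [17/25, 41/50) → index 6
j=7: u_7=112/135 ∈ [41/50, 1) → index 8
j=8: u_8=127/135 ∈ [41/50, 1) → index 8

0 2 2 4 4 5 6 8 8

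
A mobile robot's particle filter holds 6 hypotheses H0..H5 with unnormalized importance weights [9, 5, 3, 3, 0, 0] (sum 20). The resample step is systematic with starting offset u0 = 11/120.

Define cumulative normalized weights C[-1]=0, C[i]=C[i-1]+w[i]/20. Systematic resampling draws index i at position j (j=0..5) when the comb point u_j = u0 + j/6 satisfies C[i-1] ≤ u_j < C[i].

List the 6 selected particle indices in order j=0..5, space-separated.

C = [9/20, 7/10, 17/20, 1, 1, 1]
j=0: u_0=11/120 ∈ [0, 9/20) → index 0
j=1: u_1=31/120 ∈ [0, 9/20) → index 0
j=2: u_2=17/40 ∈ [0, 9/20) → index 0
j=3: u_3=71/120 ∈ [9/20, 7/10) → index 1
j=4: u_4=91/120 ∈ [7/10, 17/20) → index 2
j=5: u_5=37/40 ∈ [17/20, 1) → index 3

0 0 0 1 2 3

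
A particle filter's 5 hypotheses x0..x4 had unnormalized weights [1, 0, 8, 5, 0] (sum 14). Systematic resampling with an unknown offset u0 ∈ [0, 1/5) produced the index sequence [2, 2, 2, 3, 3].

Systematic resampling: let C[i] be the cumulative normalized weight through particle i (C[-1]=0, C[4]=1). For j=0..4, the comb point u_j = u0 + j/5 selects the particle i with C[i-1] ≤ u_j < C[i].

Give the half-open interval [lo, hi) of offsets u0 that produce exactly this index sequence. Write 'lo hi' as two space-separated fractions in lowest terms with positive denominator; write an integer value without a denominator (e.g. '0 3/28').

1/14 1/5

C = [1/14, 1/14, 9/14, 1, 1]
j=0 picked index 2: u0 ∈ [1/14, 9/14)
j=1 picked index 2: u0 ∈ [-9/70, 31/70)
j=2 picked index 2: u0 ∈ [-23/70, 17/70)
j=3 picked index 3: u0 ∈ [3/70, 2/5)
j=4 picked index 3: u0 ∈ [-11/70, 1/5)
intersection: [1/14, 1/5)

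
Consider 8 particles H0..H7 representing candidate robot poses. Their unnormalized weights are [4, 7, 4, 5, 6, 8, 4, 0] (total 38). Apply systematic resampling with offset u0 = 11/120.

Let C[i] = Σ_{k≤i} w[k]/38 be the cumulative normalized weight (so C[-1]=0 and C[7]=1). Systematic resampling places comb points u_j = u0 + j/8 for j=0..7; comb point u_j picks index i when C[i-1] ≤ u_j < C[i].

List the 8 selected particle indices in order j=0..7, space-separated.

C = [2/19, 11/38, 15/38, 10/19, 13/19, 17/19, 1, 1]
j=0: u_0=11/120 ∈ [0, 2/19) → index 0
j=1: u_1=13/60 ∈ [2/19, 11/38) → index 1
j=2: u_2=41/120 ∈ [11/38, 15/38) → index 2
j=3: u_3=7/15 ∈ [15/38, 10/19) → index 3
j=4: u_4=71/120 ∈ [10/19, 13/19) → index 4
j=5: u_5=43/60 ∈ [13/19, 17/19) → index 5
j=6: u_6=101/120 ∈ [13/19, 17/19) → index 5
j=7: u_7=29/30 ∈ [17/19, 1) → index 6

0 1 2 3 4 5 5 6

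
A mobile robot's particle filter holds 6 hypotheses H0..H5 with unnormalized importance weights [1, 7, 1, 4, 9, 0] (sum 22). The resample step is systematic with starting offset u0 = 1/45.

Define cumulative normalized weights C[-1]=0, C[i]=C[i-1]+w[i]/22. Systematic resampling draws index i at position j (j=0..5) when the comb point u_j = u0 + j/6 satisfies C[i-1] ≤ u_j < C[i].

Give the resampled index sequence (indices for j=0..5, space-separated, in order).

0 1 1 3 4 4

C = [1/22, 4/11, 9/22, 13/22, 1, 1]
j=0: u_0=1/45 ∈ [0, 1/22) → index 0
j=1: u_1=17/90 ∈ [1/22, 4/11) → index 1
j=2: u_2=16/45 ∈ [1/22, 4/11) → index 1
j=3: u_3=47/90 ∈ [9/22, 13/22) → index 3
j=4: u_4=31/45 ∈ [13/22, 1) → index 4
j=5: u_5=77/90 ∈ [13/22, 1) → index 4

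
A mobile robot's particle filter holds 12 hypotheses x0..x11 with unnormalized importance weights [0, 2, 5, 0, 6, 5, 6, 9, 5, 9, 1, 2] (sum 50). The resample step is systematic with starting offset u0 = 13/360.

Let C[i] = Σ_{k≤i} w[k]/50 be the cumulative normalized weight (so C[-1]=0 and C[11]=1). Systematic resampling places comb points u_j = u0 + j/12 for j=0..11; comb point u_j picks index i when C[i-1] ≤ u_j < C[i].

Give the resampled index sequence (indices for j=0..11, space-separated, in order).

1 2 4 5 6 6 7 7 8 9 9 10

C = [0, 1/25, 7/50, 7/50, 13/50, 9/25, 12/25, 33/50, 19/25, 47/50, 24/25, 1]
j=0: u_0=13/360 ∈ [0, 1/25) → index 1
j=1: u_1=43/360 ∈ [1/25, 7/50) → index 2
j=2: u_2=73/360 ∈ [7/50, 13/50) → index 4
j=3: u_3=103/360 ∈ [13/50, 9/25) → index 5
j=4: u_4=133/360 ∈ [9/25, 12/25) → index 6
j=5: u_5=163/360 ∈ [9/25, 12/25) → index 6
j=6: u_6=193/360 ∈ [12/25, 33/50) → index 7
j=7: u_7=223/360 ∈ [12/25, 33/50) → index 7
j=8: u_8=253/360 ∈ [33/50, 19/25) → index 8
j=9: u_9=283/360 ∈ [19/25, 47/50) → index 9
j=10: u_10=313/360 ∈ [19/25, 47/50) → index 9
j=11: u_11=343/360 ∈ [47/50, 24/25) → index 10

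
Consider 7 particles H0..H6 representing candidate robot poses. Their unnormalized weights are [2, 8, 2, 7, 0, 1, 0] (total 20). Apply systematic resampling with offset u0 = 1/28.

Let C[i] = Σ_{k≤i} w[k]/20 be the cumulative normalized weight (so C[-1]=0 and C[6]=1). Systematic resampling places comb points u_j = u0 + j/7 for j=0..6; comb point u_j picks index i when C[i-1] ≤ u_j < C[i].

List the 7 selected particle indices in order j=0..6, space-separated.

0 1 1 1 3 3 3

C = [1/10, 1/2, 3/5, 19/20, 19/20, 1, 1]
j=0: u_0=1/28 ∈ [0, 1/10) → index 0
j=1: u_1=5/28 ∈ [1/10, 1/2) → index 1
j=2: u_2=9/28 ∈ [1/10, 1/2) → index 1
j=3: u_3=13/28 ∈ [1/10, 1/2) → index 1
j=4: u_4=17/28 ∈ [3/5, 19/20) → index 3
j=5: u_5=3/4 ∈ [3/5, 19/20) → index 3
j=6: u_6=25/28 ∈ [3/5, 19/20) → index 3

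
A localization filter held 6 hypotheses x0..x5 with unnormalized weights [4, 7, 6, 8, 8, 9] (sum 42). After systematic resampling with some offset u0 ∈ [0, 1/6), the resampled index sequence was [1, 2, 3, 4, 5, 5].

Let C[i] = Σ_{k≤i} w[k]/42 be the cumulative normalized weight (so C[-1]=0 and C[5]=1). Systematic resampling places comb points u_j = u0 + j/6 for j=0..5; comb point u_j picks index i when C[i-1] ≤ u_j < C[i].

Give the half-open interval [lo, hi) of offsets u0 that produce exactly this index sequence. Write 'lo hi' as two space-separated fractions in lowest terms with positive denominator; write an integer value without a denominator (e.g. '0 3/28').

5/42 1/6

C = [2/21, 11/42, 17/42, 25/42, 11/14, 1]
j=0 picked index 1: u0 ∈ [2/21, 11/42)
j=1 picked index 2: u0 ∈ [2/21, 5/21)
j=2 picked index 3: u0 ∈ [1/14, 11/42)
j=3 picked index 4: u0 ∈ [2/21, 2/7)
j=4 picked index 5: u0 ∈ [5/42, 1/3)
j=5 picked index 5: u0 ∈ [-1/21, 1/6)
intersection: [5/42, 1/6)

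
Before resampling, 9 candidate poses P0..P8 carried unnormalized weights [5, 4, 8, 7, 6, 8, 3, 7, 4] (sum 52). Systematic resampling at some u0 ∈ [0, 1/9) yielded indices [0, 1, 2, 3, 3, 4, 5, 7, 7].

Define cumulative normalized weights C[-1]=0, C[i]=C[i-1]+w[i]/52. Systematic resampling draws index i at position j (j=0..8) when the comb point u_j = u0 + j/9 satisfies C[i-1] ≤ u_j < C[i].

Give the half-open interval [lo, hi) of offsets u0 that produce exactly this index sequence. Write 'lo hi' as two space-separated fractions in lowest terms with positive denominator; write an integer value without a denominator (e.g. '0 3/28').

C = [5/52, 9/52, 17/52, 6/13, 15/26, 19/26, 41/52, 12/13, 1]
j=0 picked index 0: u0 ∈ [0, 5/52)
j=1 picked index 1: u0 ∈ [-7/468, 29/468)
j=2 picked index 2: u0 ∈ [-23/468, 49/468)
j=3 picked index 3: u0 ∈ [-1/156, 5/39)
j=4 picked index 3: u0 ∈ [-55/468, 2/117)
j=5 picked index 4: u0 ∈ [-11/117, 5/234)
j=6 picked index 5: u0 ∈ [-7/78, 5/78)
j=7 picked index 7: u0 ∈ [5/468, 17/117)
j=8 picked index 7: u0 ∈ [-47/468, 4/117)
intersection: [5/468, 2/117)

5/468 2/117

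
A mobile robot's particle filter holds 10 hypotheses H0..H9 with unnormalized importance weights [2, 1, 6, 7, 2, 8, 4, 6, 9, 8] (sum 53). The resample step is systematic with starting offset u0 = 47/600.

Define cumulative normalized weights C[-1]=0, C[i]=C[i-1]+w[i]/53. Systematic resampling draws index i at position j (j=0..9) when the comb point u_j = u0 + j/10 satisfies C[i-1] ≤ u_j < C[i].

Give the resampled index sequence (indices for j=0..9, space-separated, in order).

C = [2/53, 3/53, 9/53, 16/53, 18/53, 26/53, 30/53, 36/53, 45/53, 1]
j=0: u_0=47/600 ∈ [3/53, 9/53) → index 2
j=1: u_1=107/600 ∈ [9/53, 16/53) → index 3
j=2: u_2=167/600 ∈ [9/53, 16/53) → index 3
j=3: u_3=227/600 ∈ [18/53, 26/53) → index 5
j=4: u_4=287/600 ∈ [18/53, 26/53) → index 5
j=5: u_5=347/600 ∈ [30/53, 36/53) → index 7
j=6: u_6=407/600 ∈ [30/53, 36/53) → index 7
j=7: u_7=467/600 ∈ [36/53, 45/53) → index 8
j=8: u_8=527/600 ∈ [45/53, 1) → index 9
j=9: u_9=587/600 ∈ [45/53, 1) → index 9

2 3 3 5 5 7 7 8 9 9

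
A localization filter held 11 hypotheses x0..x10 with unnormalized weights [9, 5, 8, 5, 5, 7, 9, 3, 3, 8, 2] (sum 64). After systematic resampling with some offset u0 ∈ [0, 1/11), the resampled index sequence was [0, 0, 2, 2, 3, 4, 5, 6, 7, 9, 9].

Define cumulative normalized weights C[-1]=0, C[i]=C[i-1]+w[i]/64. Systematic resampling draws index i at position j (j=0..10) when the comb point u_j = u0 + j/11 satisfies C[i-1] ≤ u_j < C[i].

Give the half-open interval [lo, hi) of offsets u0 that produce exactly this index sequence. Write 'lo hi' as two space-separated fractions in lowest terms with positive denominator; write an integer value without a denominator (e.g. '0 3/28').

13/352 1/22

C = [9/64, 7/32, 11/32, 27/64, 1/2, 39/64, 3/4, 51/64, 27/32, 31/32, 1]
j=0 picked index 0: u0 ∈ [0, 9/64)
j=1 picked index 0: u0 ∈ [-1/11, 35/704)
j=2 picked index 2: u0 ∈ [13/352, 57/352)
j=3 picked index 2: u0 ∈ [-19/352, 25/352)
j=4 picked index 3: u0 ∈ [-7/352, 41/704)
j=5 picked index 4: u0 ∈ [-23/704, 1/22)
j=6 picked index 5: u0 ∈ [-1/22, 45/704)
j=7 picked index 6: u0 ∈ [-19/704, 5/44)
j=8 picked index 7: u0 ∈ [1/44, 49/704)
j=9 picked index 9: u0 ∈ [9/352, 53/352)
j=10 picked index 9: u0 ∈ [-23/352, 21/352)
intersection: [13/352, 1/22)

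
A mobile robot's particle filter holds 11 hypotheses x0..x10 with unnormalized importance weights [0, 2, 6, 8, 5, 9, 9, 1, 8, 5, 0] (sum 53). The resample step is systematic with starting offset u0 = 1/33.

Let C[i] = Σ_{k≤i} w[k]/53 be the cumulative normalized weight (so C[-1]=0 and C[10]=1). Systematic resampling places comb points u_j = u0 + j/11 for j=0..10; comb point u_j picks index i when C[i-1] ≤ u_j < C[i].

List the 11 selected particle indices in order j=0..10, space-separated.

1 2 3 4 4 5 6 6 8 8 9

C = [0, 2/53, 8/53, 16/53, 21/53, 30/53, 39/53, 40/53, 48/53, 1, 1]
j=0: u_0=1/33 ∈ [0, 2/53) → index 1
j=1: u_1=4/33 ∈ [2/53, 8/53) → index 2
j=2: u_2=7/33 ∈ [8/53, 16/53) → index 3
j=3: u_3=10/33 ∈ [16/53, 21/53) → index 4
j=4: u_4=13/33 ∈ [16/53, 21/53) → index 4
j=5: u_5=16/33 ∈ [21/53, 30/53) → index 5
j=6: u_6=19/33 ∈ [30/53, 39/53) → index 6
j=7: u_7=2/3 ∈ [30/53, 39/53) → index 6
j=8: u_8=25/33 ∈ [40/53, 48/53) → index 8
j=9: u_9=28/33 ∈ [40/53, 48/53) → index 8
j=10: u_10=31/33 ∈ [48/53, 1) → index 9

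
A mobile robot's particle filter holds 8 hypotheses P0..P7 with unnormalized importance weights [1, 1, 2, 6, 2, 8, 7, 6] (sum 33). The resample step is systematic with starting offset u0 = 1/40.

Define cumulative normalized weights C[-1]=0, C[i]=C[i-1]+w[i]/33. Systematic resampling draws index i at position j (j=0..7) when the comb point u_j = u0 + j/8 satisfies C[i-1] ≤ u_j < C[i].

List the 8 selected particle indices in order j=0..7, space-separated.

C = [1/33, 2/33, 4/33, 10/33, 4/11, 20/33, 9/11, 1]
j=0: u_0=1/40 ∈ [0, 1/33) → index 0
j=1: u_1=3/20 ∈ [4/33, 10/33) → index 3
j=2: u_2=11/40 ∈ [4/33, 10/33) → index 3
j=3: u_3=2/5 ∈ [4/11, 20/33) → index 5
j=4: u_4=21/40 ∈ [4/11, 20/33) → index 5
j=5: u_5=13/20 ∈ [20/33, 9/11) → index 6
j=6: u_6=31/40 ∈ [20/33, 9/11) → index 6
j=7: u_7=9/10 ∈ [9/11, 1) → index 7

0 3 3 5 5 6 6 7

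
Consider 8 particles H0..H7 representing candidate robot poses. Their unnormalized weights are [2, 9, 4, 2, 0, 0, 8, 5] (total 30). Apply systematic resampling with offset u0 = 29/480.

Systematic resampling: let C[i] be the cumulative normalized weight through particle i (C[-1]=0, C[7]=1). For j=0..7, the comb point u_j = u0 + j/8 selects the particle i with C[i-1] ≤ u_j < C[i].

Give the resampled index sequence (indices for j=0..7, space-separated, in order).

C = [1/15, 11/30, 1/2, 17/30, 17/30, 17/30, 5/6, 1]
j=0: u_0=29/480 ∈ [0, 1/15) → index 0
j=1: u_1=89/480 ∈ [1/15, 11/30) → index 1
j=2: u_2=149/480 ∈ [1/15, 11/30) → index 1
j=3: u_3=209/480 ∈ [11/30, 1/2) → index 2
j=4: u_4=269/480 ∈ [1/2, 17/30) → index 3
j=5: u_5=329/480 ∈ [17/30, 5/6) → index 6
j=6: u_6=389/480 ∈ [17/30, 5/6) → index 6
j=7: u_7=449/480 ∈ [5/6, 1) → index 7

0 1 1 2 3 6 6 7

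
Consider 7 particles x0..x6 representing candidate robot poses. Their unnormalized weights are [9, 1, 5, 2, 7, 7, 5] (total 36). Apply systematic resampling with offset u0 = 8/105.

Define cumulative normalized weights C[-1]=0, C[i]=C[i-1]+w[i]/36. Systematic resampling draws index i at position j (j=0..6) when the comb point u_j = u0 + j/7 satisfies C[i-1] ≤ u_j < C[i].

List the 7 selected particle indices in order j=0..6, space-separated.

C = [1/4, 5/18, 5/12, 17/36, 2/3, 31/36, 1]
j=0: u_0=8/105 ∈ [0, 1/4) → index 0
j=1: u_1=23/105 ∈ [0, 1/4) → index 0
j=2: u_2=38/105 ∈ [5/18, 5/12) → index 2
j=3: u_3=53/105 ∈ [17/36, 2/3) → index 4
j=4: u_4=68/105 ∈ [17/36, 2/3) → index 4
j=5: u_5=83/105 ∈ [2/3, 31/36) → index 5
j=6: u_6=14/15 ∈ [31/36, 1) → index 6

0 0 2 4 4 5 6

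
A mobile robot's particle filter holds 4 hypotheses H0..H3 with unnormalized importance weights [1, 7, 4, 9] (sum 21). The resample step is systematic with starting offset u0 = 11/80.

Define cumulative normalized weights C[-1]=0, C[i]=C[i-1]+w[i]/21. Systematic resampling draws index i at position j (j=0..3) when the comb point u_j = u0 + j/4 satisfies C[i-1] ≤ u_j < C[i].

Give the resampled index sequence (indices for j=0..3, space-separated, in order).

C = [1/21, 8/21, 4/7, 1]
j=0: u_0=11/80 ∈ [1/21, 8/21) → index 1
j=1: u_1=31/80 ∈ [8/21, 4/7) → index 2
j=2: u_2=51/80 ∈ [4/7, 1) → index 3
j=3: u_3=71/80 ∈ [4/7, 1) → index 3

1 2 3 3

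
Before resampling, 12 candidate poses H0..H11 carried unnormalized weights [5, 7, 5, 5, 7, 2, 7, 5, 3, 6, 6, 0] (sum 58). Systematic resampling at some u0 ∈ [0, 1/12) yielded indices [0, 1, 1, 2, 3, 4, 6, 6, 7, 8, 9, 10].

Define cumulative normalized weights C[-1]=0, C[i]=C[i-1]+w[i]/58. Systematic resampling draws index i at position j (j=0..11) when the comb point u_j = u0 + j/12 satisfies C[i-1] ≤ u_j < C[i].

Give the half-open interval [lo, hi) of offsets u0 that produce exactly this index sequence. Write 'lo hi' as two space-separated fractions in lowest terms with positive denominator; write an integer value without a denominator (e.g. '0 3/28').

1/29 7/174

C = [5/58, 6/29, 17/58, 11/29, 1/2, 31/58, 19/29, 43/58, 23/29, 26/29, 1, 1]
j=0 picked index 0: u0 ∈ [0, 5/58)
j=1 picked index 1: u0 ∈ [1/348, 43/348)
j=2 picked index 1: u0 ∈ [-7/87, 7/174)
j=3 picked index 2: u0 ∈ [-5/116, 5/116)
j=4 picked index 3: u0 ∈ [-7/174, 4/87)
j=5 picked index 4: u0 ∈ [-13/348, 1/12)
j=6 picked index 6: u0 ∈ [1/29, 9/58)
j=7 picked index 6: u0 ∈ [-17/348, 25/348)
j=8 picked index 7: u0 ∈ [-1/87, 13/174)
j=9 picked index 8: u0 ∈ [-1/116, 5/116)
j=10 picked index 9: u0 ∈ [-7/174, 11/174)
j=11 picked index 10: u0 ∈ [-7/348, 1/12)
intersection: [1/29, 7/174)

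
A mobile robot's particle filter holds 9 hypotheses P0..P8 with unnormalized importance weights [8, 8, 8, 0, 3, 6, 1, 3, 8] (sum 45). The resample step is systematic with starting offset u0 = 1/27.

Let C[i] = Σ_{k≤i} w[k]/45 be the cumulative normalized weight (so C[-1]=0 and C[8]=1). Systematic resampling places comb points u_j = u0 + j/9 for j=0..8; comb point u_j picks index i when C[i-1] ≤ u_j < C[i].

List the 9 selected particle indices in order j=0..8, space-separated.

C = [8/45, 16/45, 8/15, 8/15, 3/5, 11/15, 34/45, 37/45, 1]
j=0: u_0=1/27 ∈ [0, 8/45) → index 0
j=1: u_1=4/27 ∈ [0, 8/45) → index 0
j=2: u_2=7/27 ∈ [8/45, 16/45) → index 1
j=3: u_3=10/27 ∈ [16/45, 8/15) → index 2
j=4: u_4=13/27 ∈ [16/45, 8/15) → index 2
j=5: u_5=16/27 ∈ [8/15, 3/5) → index 4
j=6: u_6=19/27 ∈ [3/5, 11/15) → index 5
j=7: u_7=22/27 ∈ [34/45, 37/45) → index 7
j=8: u_8=25/27 ∈ [37/45, 1) → index 8

0 0 1 2 2 4 5 7 8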